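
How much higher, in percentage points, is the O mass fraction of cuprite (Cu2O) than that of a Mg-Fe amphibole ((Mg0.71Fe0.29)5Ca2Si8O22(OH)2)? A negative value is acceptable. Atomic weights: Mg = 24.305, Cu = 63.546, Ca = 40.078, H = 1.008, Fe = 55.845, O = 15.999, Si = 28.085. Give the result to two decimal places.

M(Cu2O) = 143.091 g/mol, so wt% O = 15.999/143.091 × 100 = 11.18%.
M((Mg0.71Fe0.29)5Ca2Si8O22(OH)2) = 858.086 g/mol, so wt% O = 383.976/858.086 × 100 = 44.75%.
11.18 − 44.75 = -33.57 pp.

-33.57 percentage points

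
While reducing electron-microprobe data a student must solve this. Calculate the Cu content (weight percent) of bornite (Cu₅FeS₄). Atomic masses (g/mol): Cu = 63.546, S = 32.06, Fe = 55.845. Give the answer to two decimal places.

M(Cu₅FeS₄) = 501.815 g/mol.
Cu contributes 5 × 63.546 = 317.730 g per mole.
317.730/501.815 = 0.6332 → 63.32%.

63.32 weight percent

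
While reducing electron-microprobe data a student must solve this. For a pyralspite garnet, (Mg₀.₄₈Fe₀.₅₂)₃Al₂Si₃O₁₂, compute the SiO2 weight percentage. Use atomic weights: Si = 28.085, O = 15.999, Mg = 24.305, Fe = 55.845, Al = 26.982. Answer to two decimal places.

39.85 wt%

Formula mass = 452.324 g/mol.
3 Si → 3.0000 mol SiO2 per formula unit; M(SiO2) = 60.083, so SiO2 mass = 180.249 g.
180.249/452.324 × 100 = 39.85 wt%.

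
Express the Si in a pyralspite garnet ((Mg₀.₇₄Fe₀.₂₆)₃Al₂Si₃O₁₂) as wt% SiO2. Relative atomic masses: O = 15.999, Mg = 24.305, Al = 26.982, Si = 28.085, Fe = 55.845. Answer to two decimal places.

Formula mass = 427.723 g/mol.
3 Si → 3.0000 mol SiO2 per formula unit; M(SiO2) = 60.083, so SiO2 mass = 180.249 g.
180.249/427.723 × 100 = 42.14 wt%.

42.14 wt%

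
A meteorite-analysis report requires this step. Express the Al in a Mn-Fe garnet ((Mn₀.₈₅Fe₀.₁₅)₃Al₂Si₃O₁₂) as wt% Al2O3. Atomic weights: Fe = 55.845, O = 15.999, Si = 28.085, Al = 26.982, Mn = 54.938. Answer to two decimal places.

Molar mass of (Mn₀.₈₅Fe₀.₁₅)₃Al₂Si₃O₁₂ = 2.55·54.938 + 0.45·55.845 + 2·26.982 + 3·28.085 + 12·15.999 = 495.429 g/mol.
Each formula unit contains 2 Al, equivalent to 2/2 = 1.0000 mol Al2O3.
M(Al2O3) = 2×26.982 + 3×15.999 = 101.961 g/mol.
Mass of Al2O3 per formula unit = 1.0000 × 101.961 = 101.961 g.
Al2O3 wt% = 101.961 / 495.429 × 100 = 20.58%.

20.58 wt%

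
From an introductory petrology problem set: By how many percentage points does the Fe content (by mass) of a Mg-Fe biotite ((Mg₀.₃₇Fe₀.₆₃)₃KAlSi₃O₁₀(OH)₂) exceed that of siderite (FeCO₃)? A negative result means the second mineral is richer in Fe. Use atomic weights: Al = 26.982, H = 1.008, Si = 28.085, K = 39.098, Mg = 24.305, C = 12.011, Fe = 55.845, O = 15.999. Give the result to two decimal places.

-26.07 percentage points

Fe in (Mg₀.₃₇Fe₀.₆₃)₃KAlSi₃O₁₀(OH)₂: molar mass 476.865 g/mol; 1.89×55.845 = 105.547 g → 22.13 wt%.
Fe in FeCO₃: molar mass 115.853 g/mol; 1×55.845 = 55.845 g → 48.20 wt%.
Difference = 22.13 − 48.20 = -26.07 percentage points.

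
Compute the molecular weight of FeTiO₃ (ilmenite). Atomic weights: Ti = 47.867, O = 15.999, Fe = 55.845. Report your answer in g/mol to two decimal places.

M = 1*55.845 + 1*47.867 + 3*15.999

151.71 g/mol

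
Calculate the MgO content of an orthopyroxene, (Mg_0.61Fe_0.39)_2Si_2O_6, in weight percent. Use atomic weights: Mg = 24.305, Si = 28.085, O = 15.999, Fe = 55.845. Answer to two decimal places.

M((Mg_0.61Fe_0.39)_2Si_2O_6) = 225.375 g/mol; M(MgO) = 40.304 g/mol.
Moles MgO per formula unit = 1.22 Mg ÷ 1 = 1.2200.
MgO fraction = (1.2200 × 40.304) / 225.375 = 49.171/225.375 = 0.2182.

21.82 wt%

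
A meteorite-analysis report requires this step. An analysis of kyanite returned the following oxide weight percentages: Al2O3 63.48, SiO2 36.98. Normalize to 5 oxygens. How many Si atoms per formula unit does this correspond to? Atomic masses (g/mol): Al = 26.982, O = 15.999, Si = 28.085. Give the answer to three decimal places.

0.993 Si apfu

Al2O3 (M=101.961): mol = 0.62259; Al = 1.24518, O = 1.86777.
SiO2 (M=60.083): mol = 0.61548; Si = 0.61548, O = 1.23096.
ΣO = 3.09873; factor = 5/ΣO = 1.61356.
Si apfu = 0.61548 × 1.61356 = 0.993.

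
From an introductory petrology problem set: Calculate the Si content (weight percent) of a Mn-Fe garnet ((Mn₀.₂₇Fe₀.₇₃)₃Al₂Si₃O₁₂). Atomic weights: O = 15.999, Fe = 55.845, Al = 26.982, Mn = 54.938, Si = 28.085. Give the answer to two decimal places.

16.95 weight percent

Molar mass of (Mn₀.₂₇Fe₀.₇₃)₃Al₂Si₃O₁₂: 0.81*54.938 + 2.19*55.845 + 2*26.982 + 3*28.085 + 12*15.999 = 497.007 g/mol.
Mass of Si per formula unit: 3 × 28.085 = 84.255 g.
Weight fraction Si = 84.255 / 497.007 = 0.1695.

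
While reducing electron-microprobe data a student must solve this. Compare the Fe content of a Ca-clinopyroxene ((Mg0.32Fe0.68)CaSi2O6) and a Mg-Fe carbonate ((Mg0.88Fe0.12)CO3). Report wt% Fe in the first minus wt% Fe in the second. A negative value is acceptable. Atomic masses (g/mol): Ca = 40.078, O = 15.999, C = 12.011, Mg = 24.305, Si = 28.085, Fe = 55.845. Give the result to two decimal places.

First mineral: 37.975 g Fe in 237.994 g formula = 15.96 wt% Fe.
Second mineral: 6.701 g Fe in 88.098 g formula = 7.61 wt% Fe.
15.96% − 7.61% gives a difference of 8.35 percentage points.

8.35 percentage points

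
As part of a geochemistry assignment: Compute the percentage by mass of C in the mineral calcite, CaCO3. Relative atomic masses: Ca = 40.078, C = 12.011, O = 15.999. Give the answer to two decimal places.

12.00 mass %

Formula mass = 1×40.078 + 1×12.011 + 3×15.999 = 100.086 g/mol, of which 12.011 g is C.
So C makes up 12.011/100.086 = 0.1200 of the mass, i.e. 12.00%.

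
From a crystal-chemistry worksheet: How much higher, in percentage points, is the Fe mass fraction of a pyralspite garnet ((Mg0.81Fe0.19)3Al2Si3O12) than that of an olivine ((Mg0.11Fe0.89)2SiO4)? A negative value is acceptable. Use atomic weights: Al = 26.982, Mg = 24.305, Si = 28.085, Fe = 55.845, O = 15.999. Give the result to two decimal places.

-42.94 percentage points

First mineral: 31.832 g Fe in 421.100 g formula = 7.56 wt% Fe.
Second mineral: 99.404 g Fe in 196.832 g formula = 50.50 wt% Fe.
7.56% − 50.50% gives a difference of -42.94 percentage points.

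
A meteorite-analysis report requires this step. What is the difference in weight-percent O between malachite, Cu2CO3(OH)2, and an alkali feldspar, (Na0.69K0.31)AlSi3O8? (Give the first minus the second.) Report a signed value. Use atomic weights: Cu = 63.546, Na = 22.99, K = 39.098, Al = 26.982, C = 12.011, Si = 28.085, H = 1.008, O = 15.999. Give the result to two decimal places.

-11.72 percentage points

First mineral: 79.995 g O in 221.114 g formula = 36.18 wt% O.
Second mineral: 127.992 g O in 267.212 g formula = 47.90 wt% O.
36.18% − 47.90% gives a difference of -11.72 percentage points.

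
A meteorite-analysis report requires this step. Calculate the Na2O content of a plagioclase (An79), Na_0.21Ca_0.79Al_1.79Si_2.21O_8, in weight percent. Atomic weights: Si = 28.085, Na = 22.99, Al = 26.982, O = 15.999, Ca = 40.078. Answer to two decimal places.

2.37 wt%

M(Na_0.21Ca_0.79Al_1.79Si_2.21O_8) = 274.847 g/mol; M(Na2O) = 61.979 g/mol.
Moles Na2O per formula unit = 0.21 Na ÷ 2 = 0.1050.
Na2O fraction = (0.1050 × 61.979) / 274.847 = 6.508/274.847 = 0.0237.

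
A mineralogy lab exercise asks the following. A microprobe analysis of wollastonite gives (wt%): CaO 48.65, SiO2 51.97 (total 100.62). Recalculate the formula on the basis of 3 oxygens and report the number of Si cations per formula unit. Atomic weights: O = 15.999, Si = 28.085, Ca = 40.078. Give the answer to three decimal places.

CaO: 48.65/56.077 = 0.86756 mol → 0.86756 mol Ca, 0.86756 mol O.
SiO2: 51.97/60.083 = 0.86497 mol → 0.86497 mol Si, 1.72994 mol O.
Total oxygen = 2.59750 mol. Normalization factor = 3/2.59750 = 1.15496.
Si per 3 O = 0.86497 × 1.15496 = 0.999.

0.999 Si apfu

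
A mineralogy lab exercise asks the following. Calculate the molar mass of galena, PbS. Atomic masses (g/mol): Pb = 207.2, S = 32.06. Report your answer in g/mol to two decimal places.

239.26 g/mol

The formula mass is the sum 1·207.2 + 1·32.06.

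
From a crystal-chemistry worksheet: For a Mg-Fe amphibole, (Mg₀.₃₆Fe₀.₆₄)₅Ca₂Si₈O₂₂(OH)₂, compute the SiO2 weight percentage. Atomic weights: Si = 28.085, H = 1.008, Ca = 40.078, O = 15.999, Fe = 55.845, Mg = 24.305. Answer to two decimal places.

52.63 wt%

M((Mg₀.₃₆Fe₀.₆₄)₅Ca₂Si₈O₂₂(OH)₂) = 913.281 g/mol; M(SiO2) = 60.083 g/mol.
Moles SiO2 per formula unit = 8 Si ÷ 1 = 8.0000.
SiO2 fraction = (8.0000 × 60.083) / 913.281 = 480.664/913.281 = 0.5263.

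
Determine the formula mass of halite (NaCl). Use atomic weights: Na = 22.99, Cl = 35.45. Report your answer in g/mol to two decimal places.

M = 1*22.99 + 1*35.45

58.44 g/mol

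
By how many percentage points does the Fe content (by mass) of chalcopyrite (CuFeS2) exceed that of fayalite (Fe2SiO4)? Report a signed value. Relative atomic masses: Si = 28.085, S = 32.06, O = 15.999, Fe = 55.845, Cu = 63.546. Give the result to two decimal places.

-24.38 percentage points

Fe in CuFeS2: molar mass 183.511 g/mol; 1×55.845 = 55.845 g → 30.43 wt%.
Fe in Fe2SiO4: molar mass 203.771 g/mol; 2×55.845 = 111.690 g → 54.81 wt%.
Difference = 30.43 − 54.81 = -24.38 percentage points.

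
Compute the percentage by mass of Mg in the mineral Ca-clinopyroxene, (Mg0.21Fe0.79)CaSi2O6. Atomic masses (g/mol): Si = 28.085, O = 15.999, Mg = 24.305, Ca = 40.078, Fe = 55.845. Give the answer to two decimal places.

Formula mass = 0.21·24.305 + 0.79·55.845 + 1·40.078 + 2·28.085 + 6·15.999 = 241.464 g/mol, of which 5.104 g is Mg.
So Mg makes up 5.104/241.464 = 0.0211 of the mass, i.e. 2.11%.

2.11 weight percent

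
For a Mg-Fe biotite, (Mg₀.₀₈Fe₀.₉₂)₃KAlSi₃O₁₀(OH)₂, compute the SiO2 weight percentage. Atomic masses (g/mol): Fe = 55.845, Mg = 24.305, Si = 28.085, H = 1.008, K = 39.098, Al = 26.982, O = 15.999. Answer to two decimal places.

Formula mass = 504.304 g/mol.
3 Si → 3.0000 mol SiO2 per formula unit; M(SiO2) = 60.083, so SiO2 mass = 180.249 g.
180.249/504.304 × 100 = 35.74 wt%.

35.74 wt%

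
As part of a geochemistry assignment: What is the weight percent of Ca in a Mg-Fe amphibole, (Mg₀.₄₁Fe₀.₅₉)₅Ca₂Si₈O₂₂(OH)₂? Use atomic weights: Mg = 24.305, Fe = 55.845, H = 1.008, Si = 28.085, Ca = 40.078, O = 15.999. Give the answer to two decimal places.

Molar mass of (Mg₀.₄₁Fe₀.₅₉)₅Ca₂Si₈O₂₂(OH)₂: 2.05*24.305 + 2.95*55.845 + 2*40.078 + 8*28.085 + 24*15.999 + 2*1.008 = 905.396 g/mol.
Mass of Ca per formula unit: 2 × 40.078 = 80.156 g.
Weight fraction Ca = 80.156 / 905.396 = 0.0885.

8.85 mass %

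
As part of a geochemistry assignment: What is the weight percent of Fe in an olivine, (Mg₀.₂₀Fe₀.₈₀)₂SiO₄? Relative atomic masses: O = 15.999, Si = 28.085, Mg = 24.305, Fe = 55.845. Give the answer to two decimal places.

Molar mass of (Mg₀.₂₀Fe₀.₈₀)₂SiO₄: 0.40*24.305 + 1.60*55.845 + 1*28.085 + 4*15.999 = 191.155 g/mol.
Mass of Fe per formula unit: 1.60 × 55.845 = 89.352 g.
Weight fraction Fe = 89.352 / 191.155 = 0.4674.

46.74 wt%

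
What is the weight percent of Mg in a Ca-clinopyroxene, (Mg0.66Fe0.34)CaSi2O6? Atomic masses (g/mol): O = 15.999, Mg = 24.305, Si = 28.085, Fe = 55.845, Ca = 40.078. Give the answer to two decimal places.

M((Mg0.66Fe0.34)CaSi2O6) = 227.271 g/mol.
Mg contributes 0.66 × 24.305 = 16.041 g per mole.
16.041/227.271 = 0.0706 → 7.06%.

7.06 wt%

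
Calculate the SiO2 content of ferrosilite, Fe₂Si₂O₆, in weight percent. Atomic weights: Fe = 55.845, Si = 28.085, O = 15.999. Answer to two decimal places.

Formula mass = 263.854 g/mol.
2 Si → 2.0000 mol SiO2 per formula unit; M(SiO2) = 60.083, so SiO2 mass = 120.166 g.
120.166/263.854 × 100 = 45.54 wt%.

45.54 wt%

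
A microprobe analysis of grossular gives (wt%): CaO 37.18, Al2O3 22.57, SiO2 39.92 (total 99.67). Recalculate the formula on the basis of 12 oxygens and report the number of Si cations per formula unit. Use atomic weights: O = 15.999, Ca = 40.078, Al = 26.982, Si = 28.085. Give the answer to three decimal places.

37.18 wt% CaO ÷ 56.077 g/mol = 0.66302 mol, giving 0.66302 Ca and 0.66302 O.
22.57 wt% Al2O3 ÷ 101.961 g/mol = 0.22136 mol, giving 0.44272 Al and 0.66408 O.
39.92 wt% SiO2 ÷ 60.083 g/mol = 0.66441 mol, giving 0.66441 Si and 1.32882 O.
Oxygen sums to 2.65592; scaling by 12/2.65592 = 4.51821 puts the formula on 12 O.
Si: 0.66441 × 4.51821 = 3.002 atoms per formula unit.

3.002 Si apfu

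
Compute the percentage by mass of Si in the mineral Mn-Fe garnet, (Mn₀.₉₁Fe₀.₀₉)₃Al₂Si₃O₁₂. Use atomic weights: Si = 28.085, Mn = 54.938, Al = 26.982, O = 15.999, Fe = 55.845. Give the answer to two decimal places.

17.01 weight percent

Molar mass of (Mn₀.₉₁Fe₀.₀₉)₃Al₂Si₃O₁₂: 2.73·54.938 + 0.27·55.845 + 2·26.982 + 3·28.085 + 12·15.999 = 495.266 g/mol.
Mass of Si per formula unit: 3 × 28.085 = 84.255 g.
Weight fraction Si = 84.255 / 495.266 = 0.1701.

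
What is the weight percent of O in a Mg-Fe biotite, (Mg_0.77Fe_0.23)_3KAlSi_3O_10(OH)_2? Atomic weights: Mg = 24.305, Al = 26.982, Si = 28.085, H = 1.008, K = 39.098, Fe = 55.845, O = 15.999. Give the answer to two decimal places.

43.73 mass %

Molar mass of (Mg_0.77Fe_0.23)_3KAlSi_3O_10(OH)_2: 2.31·24.305 + 0.69·55.845 + 1·39.098 + 1·26.982 + 3·28.085 + 12·15.999 + 2·1.008 = 439.017 g/mol.
Mass of O per formula unit: 12 × 15.999 = 191.988 g.
Weight fraction O = 191.988 / 439.017 = 0.4373.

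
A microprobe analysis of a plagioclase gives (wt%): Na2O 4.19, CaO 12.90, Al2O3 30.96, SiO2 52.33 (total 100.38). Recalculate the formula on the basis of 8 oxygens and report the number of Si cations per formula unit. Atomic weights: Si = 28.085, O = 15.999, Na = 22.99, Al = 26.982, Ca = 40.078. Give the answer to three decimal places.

2.362 Si apfu

Na2O (M=61.979): mol = 0.06760; Na = 0.13520, O = 0.06760.
CaO (M=56.077): mol = 0.23004; Ca = 0.23004, O = 0.23004.
Al2O3 (M=101.961): mol = 0.30365; Al = 0.60730, O = 0.91095.
SiO2 (M=60.083): mol = 0.87096; Si = 0.87096, O = 1.74192.
ΣO = 2.95051; factor = 8/ΣO = 2.71140.
Si apfu = 0.87096 × 2.71140 = 2.362.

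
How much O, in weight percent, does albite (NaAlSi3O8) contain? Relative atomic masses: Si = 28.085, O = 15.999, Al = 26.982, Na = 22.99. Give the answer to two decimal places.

48.81 weight percent

Molar mass of NaAlSi3O8: 1·22.99 + 1·26.982 + 3·28.085 + 8·15.999 = 262.219 g/mol.
Mass of O per formula unit: 8 × 15.999 = 127.992 g.
Weight fraction O = 127.992 / 262.219 = 0.4881.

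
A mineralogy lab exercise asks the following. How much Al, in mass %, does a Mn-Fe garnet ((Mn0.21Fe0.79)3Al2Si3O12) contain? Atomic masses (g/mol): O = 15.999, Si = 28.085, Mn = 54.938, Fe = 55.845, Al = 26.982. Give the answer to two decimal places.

Molar mass of (Mn0.21Fe0.79)3Al2Si3O12: 0.63×54.938 + 2.37×55.845 + 2×26.982 + 3×28.085 + 12×15.999 = 497.171 g/mol.
Mass of Al per formula unit: 2 × 26.982 = 53.964 g.
Weight fraction Al = 53.964 / 497.171 = 0.1085.

10.85 mass %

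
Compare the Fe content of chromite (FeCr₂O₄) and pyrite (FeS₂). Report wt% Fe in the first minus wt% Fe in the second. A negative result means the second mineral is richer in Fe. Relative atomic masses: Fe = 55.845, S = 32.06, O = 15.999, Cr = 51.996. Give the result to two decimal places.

-21.60 percentage points

First mineral: 55.845 g Fe in 223.833 g formula = 24.95 wt% Fe.
Second mineral: 55.845 g Fe in 119.965 g formula = 46.55 wt% Fe.
24.95% − 46.55% gives a difference of -21.60 percentage points.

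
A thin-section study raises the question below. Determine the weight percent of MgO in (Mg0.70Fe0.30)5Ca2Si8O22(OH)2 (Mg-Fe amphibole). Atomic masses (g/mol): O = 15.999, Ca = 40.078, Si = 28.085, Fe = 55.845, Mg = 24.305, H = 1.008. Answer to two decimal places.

M((Mg0.70Fe0.30)5Ca2Si8O22(OH)2) = 859.663 g/mol; M(MgO) = 40.304 g/mol.
Moles MgO per formula unit = 3.50 Mg ÷ 1 = 3.5000.
MgO fraction = (3.5000 × 40.304) / 859.663 = 141.064/859.663 = 0.1641.

16.41 wt%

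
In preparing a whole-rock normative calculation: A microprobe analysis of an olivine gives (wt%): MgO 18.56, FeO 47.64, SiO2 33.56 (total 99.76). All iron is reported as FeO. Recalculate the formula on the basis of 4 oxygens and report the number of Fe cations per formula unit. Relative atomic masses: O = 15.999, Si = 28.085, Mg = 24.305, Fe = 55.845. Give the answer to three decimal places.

1.184 Fe apfu

MgO: 18.56/40.304 = 0.46050 mol → 0.46050 mol Mg, 0.46050 mol O.
FeO: 47.64/71.844 = 0.66310 mol → 0.66310 mol Fe, 0.66310 mol O.
SiO2: 33.56/60.083 = 0.55856 mol → 0.55856 mol Si, 1.11712 mol O.
Total oxygen = 2.24072 mol. Normalization factor = 4/2.24072 = 1.78514.
Fe per 4 O = 0.66310 × 1.78514 = 1.184.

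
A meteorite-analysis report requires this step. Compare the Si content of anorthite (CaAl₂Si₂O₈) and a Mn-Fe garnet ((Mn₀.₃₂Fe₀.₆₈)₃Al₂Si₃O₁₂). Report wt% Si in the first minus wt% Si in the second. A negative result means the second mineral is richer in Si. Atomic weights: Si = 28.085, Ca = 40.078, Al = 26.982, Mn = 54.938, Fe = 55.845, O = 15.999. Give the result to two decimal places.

3.23 percentage points

First mineral: 56.170 g Si in 278.204 g formula = 20.19 wt% Si.
Second mineral: 84.255 g Si in 496.871 g formula = 16.96 wt% Si.
20.19% − 16.96% gives a difference of 3.23 percentage points.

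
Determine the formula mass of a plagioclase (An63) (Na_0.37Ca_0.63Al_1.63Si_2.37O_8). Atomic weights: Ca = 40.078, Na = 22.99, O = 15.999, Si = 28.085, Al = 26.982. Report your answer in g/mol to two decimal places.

272.29 g/mol

M = 0.37×22.99 + 0.63×40.078 + 1.63×26.982 + 2.37×28.085 + 8×15.999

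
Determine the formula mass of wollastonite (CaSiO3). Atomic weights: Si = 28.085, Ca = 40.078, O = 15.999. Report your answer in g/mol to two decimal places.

The formula mass is the sum 1×40.078 + 1×28.085 + 3×15.999.

116.16 g/mol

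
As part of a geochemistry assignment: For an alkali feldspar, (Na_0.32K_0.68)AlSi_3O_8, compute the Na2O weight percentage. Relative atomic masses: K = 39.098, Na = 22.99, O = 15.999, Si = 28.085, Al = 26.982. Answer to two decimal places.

M((Na_0.32K_0.68)AlSi_3O_8) = 273.172 g/mol; M(Na2O) = 61.979 g/mol.
Moles Na2O per formula unit = 0.32 Na ÷ 2 = 0.1600.
Na2O fraction = (0.1600 × 61.979) / 273.172 = 9.917/273.172 = 0.0363.

3.63 wt%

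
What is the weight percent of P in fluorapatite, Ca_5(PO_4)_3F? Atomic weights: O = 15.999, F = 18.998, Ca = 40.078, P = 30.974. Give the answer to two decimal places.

Formula mass = 5·40.078 + 3·30.974 + 12·15.999 + 1·18.998 = 504.298 g/mol, of which 92.922 g is P.
So P makes up 92.922/504.298 = 0.1843 of the mass, i.e. 18.43%.

18.43 mass %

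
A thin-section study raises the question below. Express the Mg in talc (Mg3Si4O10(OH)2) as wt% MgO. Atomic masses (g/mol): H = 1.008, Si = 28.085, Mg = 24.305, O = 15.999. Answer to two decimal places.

Formula mass = 379.259 g/mol.
3 Mg → 3.0000 mol MgO per formula unit; M(MgO) = 40.304, so MgO mass = 120.912 g.
120.912/379.259 × 100 = 31.88 wt%.

31.88 wt%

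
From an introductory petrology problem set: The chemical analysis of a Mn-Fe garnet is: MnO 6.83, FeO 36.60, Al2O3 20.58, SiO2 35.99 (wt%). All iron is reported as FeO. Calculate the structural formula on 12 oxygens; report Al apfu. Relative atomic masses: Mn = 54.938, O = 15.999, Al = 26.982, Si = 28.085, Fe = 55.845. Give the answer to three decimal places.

2.011 Al apfu

6.83 wt% MnO ÷ 70.937 g/mol = 0.09628 mol, giving 0.09628 Mn and 0.09628 O.
36.60 wt% FeO ÷ 71.844 g/mol = 0.50944 mol, giving 0.50944 Fe and 0.50944 O.
20.58 wt% Al2O3 ÷ 101.961 g/mol = 0.20184 mol, giving 0.40368 Al and 0.60552 O.
35.99 wt% SiO2 ÷ 60.083 g/mol = 0.59900 mol, giving 0.59900 Si and 1.19800 O.
Oxygen sums to 2.40924; scaling by 12/2.40924 = 4.98082 puts the formula on 12 O.
Al: 0.40368 × 4.98082 = 2.011 atoms per formula unit.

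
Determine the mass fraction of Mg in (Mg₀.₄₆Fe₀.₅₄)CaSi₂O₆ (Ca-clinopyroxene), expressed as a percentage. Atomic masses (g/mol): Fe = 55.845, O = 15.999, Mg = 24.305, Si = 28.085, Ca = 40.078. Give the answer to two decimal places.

Formula mass = 0.46×24.305 + 0.54×55.845 + 1×40.078 + 2×28.085 + 6×15.999 = 233.579 g/mol, of which 11.180 g is Mg.
So Mg makes up 11.180/233.579 = 0.0479 of the mass, i.e. 4.79%.

4.79 wt%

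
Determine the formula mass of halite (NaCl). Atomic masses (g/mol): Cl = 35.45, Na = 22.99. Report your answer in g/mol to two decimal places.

58.44 g/mol

The formula mass is the sum 1·22.99 + 1·35.45.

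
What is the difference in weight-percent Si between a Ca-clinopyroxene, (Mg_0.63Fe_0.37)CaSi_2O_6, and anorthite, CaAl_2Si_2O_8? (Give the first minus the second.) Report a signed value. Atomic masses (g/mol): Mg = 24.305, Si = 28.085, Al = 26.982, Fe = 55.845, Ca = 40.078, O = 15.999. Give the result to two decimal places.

4.42 percentage points

Si in (Mg_0.63Fe_0.37)CaSi_2O_6: molar mass 228.217 g/mol; 2×28.085 = 56.170 g → 24.61 wt%.
Si in CaAl_2Si_2O_8: molar mass 278.204 g/mol; 2×28.085 = 56.170 g → 20.19 wt%.
Difference = 24.61 − 20.19 = 4.42 percentage points.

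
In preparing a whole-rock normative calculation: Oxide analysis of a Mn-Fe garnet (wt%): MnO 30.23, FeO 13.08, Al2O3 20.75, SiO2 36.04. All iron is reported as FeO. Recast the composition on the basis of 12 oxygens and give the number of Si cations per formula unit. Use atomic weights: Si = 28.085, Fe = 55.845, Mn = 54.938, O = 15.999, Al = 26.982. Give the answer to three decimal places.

2.976 Si apfu

30.23 wt% MnO ÷ 70.937 g/mol = 0.42615 mol, giving 0.42615 Mn and 0.42615 O.
13.08 wt% FeO ÷ 71.844 g/mol = 0.18206 mol, giving 0.18206 Fe and 0.18206 O.
20.75 wt% Al2O3 ÷ 101.961 g/mol = 0.20351 mol, giving 0.40702 Al and 0.61053 O.
36.04 wt% SiO2 ÷ 60.083 g/mol = 0.59984 mol, giving 0.59984 Si and 1.19968 O.
Oxygen sums to 2.41842; scaling by 12/2.41842 = 4.96192 puts the formula on 12 O.
Si: 0.59984 × 4.96192 = 2.976 atoms per formula unit.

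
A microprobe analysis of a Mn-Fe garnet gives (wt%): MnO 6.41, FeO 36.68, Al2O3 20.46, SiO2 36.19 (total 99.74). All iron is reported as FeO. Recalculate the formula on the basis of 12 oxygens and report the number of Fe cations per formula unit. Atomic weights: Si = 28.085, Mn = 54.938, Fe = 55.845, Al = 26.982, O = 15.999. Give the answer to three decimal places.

2.545 Fe apfu

MnO: 6.41/70.937 = 0.09036 mol → 0.09036 mol Mn, 0.09036 mol O.
FeO: 36.68/71.844 = 0.51055 mol → 0.51055 mol Fe, 0.51055 mol O.
Al2O3: 20.46/101.961 = 0.20066 mol → 0.40132 mol Al, 0.60198 mol O.
SiO2: 36.19/60.083 = 0.60233 mol → 0.60233 mol Si, 1.20466 mol O.
Total oxygen = 2.40755 mol. Normalization factor = 12/2.40755 = 4.98432.
Fe per 12 O = 0.51055 × 4.98432 = 2.545.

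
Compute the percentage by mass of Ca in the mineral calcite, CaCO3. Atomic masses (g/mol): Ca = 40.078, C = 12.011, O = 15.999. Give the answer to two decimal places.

40.04 wt%

M(CaCO3) = 100.086 g/mol.
Ca contributes 1 × 40.078 = 40.078 g per mole.
40.078/100.086 = 0.4004 → 40.04%.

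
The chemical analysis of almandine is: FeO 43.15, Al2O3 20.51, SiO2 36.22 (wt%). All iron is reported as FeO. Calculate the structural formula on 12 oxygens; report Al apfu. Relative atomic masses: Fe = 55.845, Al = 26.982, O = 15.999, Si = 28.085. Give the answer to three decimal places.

FeO (M=71.844): mol = 0.60061; Fe = 0.60061, O = 0.60061.
Al2O3 (M=101.961): mol = 0.20116; Al = 0.40232, O = 0.60348.
SiO2 (M=60.083): mol = 0.60283; Si = 0.60283, O = 1.20566.
ΣO = 2.40975; factor = 12/ΣO = 4.97977.
Al apfu = 0.40232 × 4.97977 = 2.003.

2.003 Al apfu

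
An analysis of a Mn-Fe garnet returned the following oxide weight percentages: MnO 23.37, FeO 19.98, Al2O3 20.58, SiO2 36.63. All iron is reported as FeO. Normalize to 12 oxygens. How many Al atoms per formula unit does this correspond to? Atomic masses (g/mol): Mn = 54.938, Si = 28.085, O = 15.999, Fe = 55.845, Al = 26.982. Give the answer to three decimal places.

MnO: 23.37/70.937 = 0.32945 mol → 0.32945 mol Mn, 0.32945 mol O.
FeO: 19.98/71.844 = 0.27810 mol → 0.27810 mol Fe, 0.27810 mol O.
Al2O3: 20.58/101.961 = 0.20184 mol → 0.40368 mol Al, 0.60552 mol O.
SiO2: 36.63/60.083 = 0.60966 mol → 0.60966 mol Si, 1.21932 mol O.
Total oxygen = 2.43239 mol. Normalization factor = 12/2.43239 = 4.93342.
Al per 12 O = 0.40368 × 4.93342 = 1.992.

1.992 Al apfu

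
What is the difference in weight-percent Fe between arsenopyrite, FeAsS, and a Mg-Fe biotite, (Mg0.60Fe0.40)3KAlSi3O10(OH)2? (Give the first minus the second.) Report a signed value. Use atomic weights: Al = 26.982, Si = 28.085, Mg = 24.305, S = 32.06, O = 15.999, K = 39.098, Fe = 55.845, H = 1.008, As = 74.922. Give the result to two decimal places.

Fe in FeAsS: molar mass 162.827 g/mol; 1×55.845 = 55.845 g → 34.30 wt%.
Fe in (Mg0.60Fe0.40)3KAlSi3O10(OH)2: molar mass 455.102 g/mol; 1.20×55.845 = 67.014 g → 14.73 wt%.
Difference = 34.30 − 14.73 = 19.57 percentage points.

19.57 percentage points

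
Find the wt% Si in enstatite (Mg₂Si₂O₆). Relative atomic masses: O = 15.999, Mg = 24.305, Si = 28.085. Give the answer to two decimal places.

27.98 wt%

M(Mg₂Si₂O₆) = 200.774 g/mol.
Si contributes 2 × 28.085 = 56.170 g per mole.
56.170/200.774 = 0.2798 → 27.98%.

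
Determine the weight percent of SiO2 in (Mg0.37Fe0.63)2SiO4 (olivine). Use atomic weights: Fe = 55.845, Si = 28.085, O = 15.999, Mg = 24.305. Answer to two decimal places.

33.30 wt%

Formula mass = 180.431 g/mol.
1 Si → 1.0000 mol SiO2 per formula unit; M(SiO2) = 60.083, so SiO2 mass = 60.083 g.
60.083/180.431 × 100 = 33.30 wt%.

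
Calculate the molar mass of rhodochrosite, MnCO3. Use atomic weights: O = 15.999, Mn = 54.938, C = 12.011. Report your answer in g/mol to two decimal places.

114.95 g/mol

Mn: 1 × 54.938 = 54.9380
C: 1 × 12.011 = 12.0110
O: 3 × 15.999 = 47.9970
Summing the contributions gives the formula mass.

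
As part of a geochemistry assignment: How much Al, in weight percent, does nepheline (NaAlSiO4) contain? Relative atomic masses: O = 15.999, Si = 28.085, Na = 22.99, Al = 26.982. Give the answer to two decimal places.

18.99 weight percent

M(NaAlSiO4) = 142.053 g/mol.
Al contributes 1 × 26.982 = 26.982 g per mole.
26.982/142.053 = 0.1899 → 18.99%.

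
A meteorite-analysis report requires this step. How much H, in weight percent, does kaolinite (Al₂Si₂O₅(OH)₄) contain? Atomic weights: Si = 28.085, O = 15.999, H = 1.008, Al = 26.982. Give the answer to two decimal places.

1.56 weight percent

Formula mass = 2×26.982 + 2×28.085 + 9×15.999 + 4×1.008 = 258.157 g/mol, of which 4.032 g is H.
So H makes up 4.032/258.157 = 0.0156 of the mass, i.e. 1.56%.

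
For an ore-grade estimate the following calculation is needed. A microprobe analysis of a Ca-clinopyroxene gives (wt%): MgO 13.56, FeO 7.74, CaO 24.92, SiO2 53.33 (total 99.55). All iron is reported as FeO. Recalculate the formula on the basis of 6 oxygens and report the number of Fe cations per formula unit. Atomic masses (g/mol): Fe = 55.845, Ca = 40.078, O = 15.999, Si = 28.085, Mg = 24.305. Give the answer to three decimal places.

MgO (M=40.304): mol = 0.33644; Mg = 0.33644, O = 0.33644.
FeO (M=71.844): mol = 0.10773; Fe = 0.10773, O = 0.10773.
CaO (M=56.077): mol = 0.44439; Ca = 0.44439, O = 0.44439.
SiO2 (M=60.083): mol = 0.88761; Si = 0.88761, O = 1.77522.
ΣO = 2.66378; factor = 6/ΣO = 2.25244.
Fe apfu = 0.10773 × 2.25244 = 0.243.

0.243 Fe apfu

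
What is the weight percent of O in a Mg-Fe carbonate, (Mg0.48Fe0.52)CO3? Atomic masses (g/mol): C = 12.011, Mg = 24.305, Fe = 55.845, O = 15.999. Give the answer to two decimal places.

Molar mass of (Mg0.48Fe0.52)CO3: 0.48·24.305 + 0.52·55.845 + 1·12.011 + 3·15.999 = 100.714 g/mol.
Mass of O per formula unit: 3 × 15.999 = 47.997 g.
Weight fraction O = 47.997 / 100.714 = 0.4766.

47.66 wt%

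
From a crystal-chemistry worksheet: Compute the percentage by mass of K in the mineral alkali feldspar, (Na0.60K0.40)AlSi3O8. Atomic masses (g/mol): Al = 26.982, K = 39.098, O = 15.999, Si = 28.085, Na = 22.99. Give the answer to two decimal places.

Formula mass = 0.60·22.99 + 0.40·39.098 + 1·26.982 + 3·28.085 + 8·15.999 = 268.662 g/mol, of which 15.639 g is K.
So K makes up 15.639/268.662 = 0.0582 of the mass, i.e. 5.82%.

5.82 wt%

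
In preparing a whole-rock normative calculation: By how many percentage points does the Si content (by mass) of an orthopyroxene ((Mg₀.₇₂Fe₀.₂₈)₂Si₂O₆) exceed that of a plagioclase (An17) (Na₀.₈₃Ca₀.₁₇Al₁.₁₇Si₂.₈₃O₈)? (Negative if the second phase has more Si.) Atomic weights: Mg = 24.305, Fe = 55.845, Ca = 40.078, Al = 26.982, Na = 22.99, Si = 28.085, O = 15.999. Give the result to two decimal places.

Si in (Mg₀.₇₂Fe₀.₂₈)₂Si₂O₆: molar mass 218.436 g/mol; 2×28.085 = 56.170 g → 25.71 wt%.
Si in Na₀.₈₃Ca₀.₁₇Al₁.₁₇Si₂.₈₃O₈: molar mass 264.936 g/mol; 2.83×28.085 = 79.481 g → 30.00 wt%.
Difference = 25.71 − 30.00 = -4.29 percentage points.

-4.29 percentage points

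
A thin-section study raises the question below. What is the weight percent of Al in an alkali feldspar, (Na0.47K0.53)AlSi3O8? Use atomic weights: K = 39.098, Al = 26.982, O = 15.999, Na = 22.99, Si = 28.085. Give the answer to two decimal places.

9.97 mass %

Molar mass of (Na0.47K0.53)AlSi3O8: 0.47*22.99 + 0.53*39.098 + 1*26.982 + 3*28.085 + 8*15.999 = 270.756 g/mol.
Mass of Al per formula unit: 1 × 26.982 = 26.982 g.
Weight fraction Al = 26.982 / 270.756 = 0.0997.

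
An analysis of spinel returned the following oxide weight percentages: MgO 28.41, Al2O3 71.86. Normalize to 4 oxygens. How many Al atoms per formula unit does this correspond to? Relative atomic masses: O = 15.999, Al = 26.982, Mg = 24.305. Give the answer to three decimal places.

MgO (M=40.304): mol = 0.70489; Mg = 0.70489, O = 0.70489.
Al2O3 (M=101.961): mol = 0.70478; Al = 1.40956, O = 2.11434.
ΣO = 2.81923; factor = 4/ΣO = 1.41883.
Al apfu = 1.40956 × 1.41883 = 2.000.

2.000 Al apfu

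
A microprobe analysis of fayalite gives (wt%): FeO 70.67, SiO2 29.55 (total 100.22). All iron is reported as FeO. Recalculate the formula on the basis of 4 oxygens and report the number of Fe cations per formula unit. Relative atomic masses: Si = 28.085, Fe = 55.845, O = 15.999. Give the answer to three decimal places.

FeO (M=71.844): mol = 0.98366; Fe = 0.98366, O = 0.98366.
SiO2 (M=60.083): mol = 0.49182; Si = 0.49182, O = 0.98364.
ΣO = 1.96730; factor = 4/ΣO = 2.03324.
Fe apfu = 0.98366 × 2.03324 = 2.000.

2.000 Fe apfu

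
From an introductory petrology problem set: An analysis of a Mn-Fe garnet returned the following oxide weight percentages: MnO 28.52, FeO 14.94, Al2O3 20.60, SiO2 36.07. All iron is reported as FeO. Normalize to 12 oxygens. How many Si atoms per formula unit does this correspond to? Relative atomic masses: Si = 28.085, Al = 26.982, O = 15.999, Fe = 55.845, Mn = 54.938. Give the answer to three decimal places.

2.981 Si apfu

28.52 wt% MnO ÷ 70.937 g/mol = 0.40205 mol, giving 0.40205 Mn and 0.40205 O.
14.94 wt% FeO ÷ 71.844 g/mol = 0.20795 mol, giving 0.20795 Fe and 0.20795 O.
20.60 wt% Al2O3 ÷ 101.961 g/mol = 0.20204 mol, giving 0.40408 Al and 0.60612 O.
36.07 wt% SiO2 ÷ 60.083 g/mol = 0.60034 mol, giving 0.60034 Si and 1.20068 O.
Oxygen sums to 2.41680; scaling by 12/2.41680 = 4.96524 puts the formula on 12 O.
Si: 0.60034 × 4.96524 = 2.981 atoms per formula unit.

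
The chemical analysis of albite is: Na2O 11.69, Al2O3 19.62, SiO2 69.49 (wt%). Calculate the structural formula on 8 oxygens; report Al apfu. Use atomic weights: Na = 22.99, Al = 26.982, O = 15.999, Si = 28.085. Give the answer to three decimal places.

1.000 Al apfu

Na2O (M=61.979): mol = 0.18861; Na = 0.37722, O = 0.18861.
Al2O3 (M=101.961): mol = 0.19243; Al = 0.38486, O = 0.57729.
SiO2 (M=60.083): mol = 1.15657; Si = 1.15657, O = 2.31314.
ΣO = 3.07904; factor = 8/ΣO = 2.59821.
Al apfu = 0.38486 × 2.59821 = 1.000.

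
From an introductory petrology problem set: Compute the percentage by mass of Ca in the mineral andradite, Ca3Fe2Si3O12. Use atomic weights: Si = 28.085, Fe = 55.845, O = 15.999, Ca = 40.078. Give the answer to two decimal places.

23.66 weight percent

M(Ca3Fe2Si3O12) = 508.167 g/mol.
Ca contributes 3 × 40.078 = 120.234 g per mole.
120.234/508.167 = 0.2366 → 23.66%.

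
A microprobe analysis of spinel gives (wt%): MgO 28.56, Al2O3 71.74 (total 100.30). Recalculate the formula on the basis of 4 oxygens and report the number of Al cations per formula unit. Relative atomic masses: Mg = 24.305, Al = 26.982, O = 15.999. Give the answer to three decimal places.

1.996 Al apfu

MgO: 28.56/40.304 = 0.70861 mol → 0.70861 mol Mg, 0.70861 mol O.
Al2O3: 71.74/101.961 = 0.70360 mol → 1.40720 mol Al, 2.11080 mol O.
Total oxygen = 2.81941 mol. Normalization factor = 4/2.81941 = 1.41874.
Al per 4 O = 1.40720 × 1.41874 = 1.996.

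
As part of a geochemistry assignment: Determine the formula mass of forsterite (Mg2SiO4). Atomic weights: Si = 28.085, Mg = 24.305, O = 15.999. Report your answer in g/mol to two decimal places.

140.69 g/mol

M = 2(24.305) + 1(28.085) + 4(15.999)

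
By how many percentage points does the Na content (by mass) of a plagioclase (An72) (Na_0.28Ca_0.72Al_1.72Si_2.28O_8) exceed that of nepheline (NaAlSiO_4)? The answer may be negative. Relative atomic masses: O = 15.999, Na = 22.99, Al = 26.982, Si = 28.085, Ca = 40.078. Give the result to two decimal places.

First mineral: 6.437 g Na in 273.728 g formula = 2.35 wt% Na.
Second mineral: 22.990 g Na in 142.053 g formula = 16.18 wt% Na.
2.35% − 16.18% gives a difference of -13.83 percentage points.

-13.83 percentage points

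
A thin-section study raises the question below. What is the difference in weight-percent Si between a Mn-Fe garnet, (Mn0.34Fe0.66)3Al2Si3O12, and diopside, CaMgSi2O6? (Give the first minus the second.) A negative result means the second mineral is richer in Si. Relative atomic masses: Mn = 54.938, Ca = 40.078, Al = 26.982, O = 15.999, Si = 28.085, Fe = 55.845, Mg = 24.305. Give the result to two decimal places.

First mineral: 84.255 g Si in 496.817 g formula = 16.96 wt% Si.
Second mineral: 56.170 g Si in 216.547 g formula = 25.94 wt% Si.
16.96% − 25.94% gives a difference of -8.98 percentage points.

-8.98 percentage points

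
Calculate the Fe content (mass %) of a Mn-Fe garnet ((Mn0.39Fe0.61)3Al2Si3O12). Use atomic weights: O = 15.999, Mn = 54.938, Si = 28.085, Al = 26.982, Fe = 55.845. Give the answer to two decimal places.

M((Mn0.39Fe0.61)3Al2Si3O12) = 496.681 g/mol.
Fe contributes 1.83 × 55.845 = 102.196 g per mole.
102.196/496.681 = 0.2058 → 20.58%.

20.58 mass %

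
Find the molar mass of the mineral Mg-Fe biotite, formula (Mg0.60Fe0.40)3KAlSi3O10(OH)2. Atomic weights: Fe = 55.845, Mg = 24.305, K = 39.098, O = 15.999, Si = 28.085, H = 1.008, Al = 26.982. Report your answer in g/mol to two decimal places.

Mg: 1.80 × 24.305 = 43.7490
Fe: 1.20 × 55.845 = 67.0140
K: 1 × 39.098 = 39.0980
Al: 1 × 26.982 = 26.9820
Si: 3 × 28.085 = 84.2550
O: 12 × 15.999 = 191.9880
H: 2 × 1.008 = 2.0160
Summing the contributions gives the formula mass.

455.10 g/mol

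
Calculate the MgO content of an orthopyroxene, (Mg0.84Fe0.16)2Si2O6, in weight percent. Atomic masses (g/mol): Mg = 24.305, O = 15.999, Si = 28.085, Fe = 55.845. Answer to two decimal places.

M((Mg0.84Fe0.16)2Si2O6) = 210.867 g/mol; M(MgO) = 40.304 g/mol.
Moles MgO per formula unit = 1.68 Mg ÷ 1 = 1.6800.
MgO fraction = (1.6800 × 40.304) / 210.867 = 67.711/210.867 = 0.3211.

32.11 wt%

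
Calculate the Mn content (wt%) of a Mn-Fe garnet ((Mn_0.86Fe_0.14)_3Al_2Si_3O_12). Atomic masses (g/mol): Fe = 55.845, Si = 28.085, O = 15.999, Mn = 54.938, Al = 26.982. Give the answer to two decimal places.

28.61 wt%

Molar mass of (Mn_0.86Fe_0.14)_3Al_2Si_3O_12: 2.58×54.938 + 0.42×55.845 + 2×26.982 + 3×28.085 + 12×15.999 = 495.402 g/mol.
Mass of Mn per formula unit: 2.58 × 54.938 = 141.740 g.
Weight fraction Mn = 141.740 / 495.402 = 0.2861.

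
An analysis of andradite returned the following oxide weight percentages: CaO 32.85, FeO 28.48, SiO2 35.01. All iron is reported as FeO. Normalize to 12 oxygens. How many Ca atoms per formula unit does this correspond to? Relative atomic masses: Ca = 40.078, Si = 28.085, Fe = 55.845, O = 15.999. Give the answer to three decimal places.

3.273 Ca apfu

CaO (M=56.077): mol = 0.58580; Ca = 0.58580, O = 0.58580.
FeO (M=71.844): mol = 0.39641; Fe = 0.39641, O = 0.39641.
SiO2 (M=60.083): mol = 0.58269; Si = 0.58269, O = 1.16538.
ΣO = 2.14759; factor = 12/ΣO = 5.58766.
Ca apfu = 0.58580 × 5.58766 = 3.273.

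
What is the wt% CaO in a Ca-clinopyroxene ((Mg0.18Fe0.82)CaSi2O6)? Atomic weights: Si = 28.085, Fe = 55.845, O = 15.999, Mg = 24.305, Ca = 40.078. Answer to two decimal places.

23.13 wt%

M((Mg0.18Fe0.82)CaSi2O6) = 242.410 g/mol; M(CaO) = 56.077 g/mol.
Moles CaO per formula unit = 1 Ca ÷ 1 = 1.0000.
CaO fraction = (1.0000 × 56.077) / 242.410 = 56.077/242.410 = 0.2313.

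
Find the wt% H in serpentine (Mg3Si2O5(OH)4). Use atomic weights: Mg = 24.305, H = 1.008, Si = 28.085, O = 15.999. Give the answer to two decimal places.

Molar mass of Mg3Si2O5(OH)4: 3·24.305 + 2·28.085 + 9·15.999 + 4·1.008 = 277.108 g/mol.
Mass of H per formula unit: 4 × 1.008 = 4.032 g.
Weight fraction H = 4.032 / 277.108 = 0.0146.

1.46 wt%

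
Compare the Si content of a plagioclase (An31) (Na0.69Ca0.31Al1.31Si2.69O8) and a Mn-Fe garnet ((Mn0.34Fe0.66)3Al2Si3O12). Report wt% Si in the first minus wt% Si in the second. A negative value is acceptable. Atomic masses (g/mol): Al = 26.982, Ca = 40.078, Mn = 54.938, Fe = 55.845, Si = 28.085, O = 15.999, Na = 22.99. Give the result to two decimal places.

First mineral: 75.549 g Si in 267.174 g formula = 28.28 wt% Si.
Second mineral: 84.255 g Si in 496.817 g formula = 16.96 wt% Si.
28.28% − 16.96% gives a difference of 11.32 percentage points.

11.32 percentage points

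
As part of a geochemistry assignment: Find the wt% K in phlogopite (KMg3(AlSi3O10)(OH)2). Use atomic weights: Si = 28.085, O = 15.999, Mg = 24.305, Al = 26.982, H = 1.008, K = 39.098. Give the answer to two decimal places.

9.37 mass %

M(KMg3(AlSi3O10)(OH)2) = 417.254 g/mol.
K contributes 1 × 39.098 = 39.098 g per mole.
39.098/417.254 = 0.0937 → 9.37%.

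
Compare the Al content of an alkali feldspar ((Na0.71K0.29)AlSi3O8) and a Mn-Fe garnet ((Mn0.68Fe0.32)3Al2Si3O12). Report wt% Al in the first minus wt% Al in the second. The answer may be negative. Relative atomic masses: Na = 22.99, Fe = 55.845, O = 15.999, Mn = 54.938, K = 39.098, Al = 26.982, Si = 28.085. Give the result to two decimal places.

-0.77 percentage points

Al in (Na0.71K0.29)AlSi3O8: molar mass 266.890 g/mol; 1×26.982 = 26.982 g → 10.11 wt%.
Al in (Mn0.68Fe0.32)3Al2Si3O12: molar mass 495.892 g/mol; 2×26.982 = 53.964 g → 10.88 wt%.
Difference = 10.11 − 10.88 = -0.77 percentage points.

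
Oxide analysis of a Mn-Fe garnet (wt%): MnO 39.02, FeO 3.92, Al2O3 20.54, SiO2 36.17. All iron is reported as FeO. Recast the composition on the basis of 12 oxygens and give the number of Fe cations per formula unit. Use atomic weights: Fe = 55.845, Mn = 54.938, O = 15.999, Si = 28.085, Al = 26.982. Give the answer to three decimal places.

0.271 Fe apfu

MnO: 39.02/70.937 = 0.55007 mol → 0.55007 mol Mn, 0.55007 mol O.
FeO: 3.92/71.844 = 0.05456 mol → 0.05456 mol Fe, 0.05456 mol O.
Al2O3: 20.54/101.961 = 0.20145 mol → 0.40290 mol Al, 0.60435 mol O.
SiO2: 36.17/60.083 = 0.60200 mol → 0.60200 mol Si, 1.20400 mol O.
Total oxygen = 2.41298 mol. Normalization factor = 12/2.41298 = 4.97310.
Fe per 12 O = 0.05456 × 4.97310 = 0.271.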